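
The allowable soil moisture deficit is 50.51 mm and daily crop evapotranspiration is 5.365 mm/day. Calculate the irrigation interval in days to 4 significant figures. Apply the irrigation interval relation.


Approach: apply the irrigation interval relation, interval = SMD / ETc.
interval = 50.51 / 5.365 = 9.415 days
Therefore the irrigation interval = 9.415 days.


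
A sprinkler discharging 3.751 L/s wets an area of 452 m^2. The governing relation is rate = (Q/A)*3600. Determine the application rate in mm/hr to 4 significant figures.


rate = (3.751 / 452) * 3600 = 29.88 mm/hr
Therefore the application rate = 29.88 mm/hr.


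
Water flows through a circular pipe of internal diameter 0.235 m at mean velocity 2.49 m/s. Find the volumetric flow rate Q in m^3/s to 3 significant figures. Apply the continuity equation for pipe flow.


Approach: apply the continuity equation for pipe flow, Q = A * v with A = pi*(D/2)^2.
A = pi*(0.235/2)^2 = 0.043374 m^2
Q = 0.043374 * 2.49 = 0.108 m^3/s
Therefore the volumetric flow rate Q = 0.108 m^3/s.


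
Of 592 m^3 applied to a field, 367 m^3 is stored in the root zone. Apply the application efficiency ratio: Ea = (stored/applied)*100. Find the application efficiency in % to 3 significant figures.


Ea = (367/592)*100 = 62.0 %
Therefore the application efficiency = 62.0 %.


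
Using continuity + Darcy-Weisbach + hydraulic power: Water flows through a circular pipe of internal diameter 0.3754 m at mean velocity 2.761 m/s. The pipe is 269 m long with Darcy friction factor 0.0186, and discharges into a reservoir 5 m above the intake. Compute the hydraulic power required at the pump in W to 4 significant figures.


Approach: apply continuity + Darcy-Weisbach + hydraulic power, Q = A*v; hf = f*(L/D)*(v^2/(2g)); H = static + hf; P = rho*g*Q*H.
Step 1 — flow rate (continuity, Q = A*v):
  A = pi*(0.3754/2)^2 = 0.110682 m^2
  Q = 0.110682 * 2.761 = 0.305594 m^3/s
Step 2 — friction head loss (Darcy-Weisbach):
  hf = 0.0186 * (269/0.3754) * (2.761^2 / (2*9.81))
  hf = 5.17851 m
Step 3 — total head: H = 5 + 5.17851 = 10.1785 m
Step 4 — hydraulic power (P = rho*g*Q*H):
  P = 1000 * 9.81 * 0.305594 * 10.1785 = 30510 W
Therefore the hydraulic power required at the pump = 30510 W.


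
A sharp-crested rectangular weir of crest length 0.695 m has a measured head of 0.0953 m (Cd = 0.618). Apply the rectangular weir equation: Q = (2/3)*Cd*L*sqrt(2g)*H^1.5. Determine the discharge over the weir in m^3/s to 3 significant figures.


Q = (2/3)*0.618*0.695*sqrt(2*9.81)*0.0953^1.5 = 0.0373 m^3/s
Therefore the discharge over the weir = 0.0373 m^3/s.


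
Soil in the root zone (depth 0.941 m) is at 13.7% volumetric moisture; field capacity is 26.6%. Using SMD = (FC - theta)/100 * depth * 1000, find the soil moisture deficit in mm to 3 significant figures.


SMD = (26.6 - 13.7)/100 * 0.941 * 1000 = 121 mm
Therefore the soil moisture deficit = 121 mm.


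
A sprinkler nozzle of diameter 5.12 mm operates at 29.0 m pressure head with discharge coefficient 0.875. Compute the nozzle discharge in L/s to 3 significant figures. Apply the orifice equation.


Approach: apply the orifice equation, Q = Cd*A*sqrt(2*g*h), A = pi*(d/2)^2.
A = pi*(5.12e-3/2)^2 = 2.0589e-05 m^2
Q = 0.875 * 2.0589e-05 * sqrt(2*9.81*29.0) * 1000 = 0.430 L/s
Therefore the nozzle discharge = 0.430 L/s.


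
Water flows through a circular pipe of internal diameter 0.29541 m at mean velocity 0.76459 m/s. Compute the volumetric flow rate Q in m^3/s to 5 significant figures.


Approach: apply the continuity equation for pipe flow, Q = A * v with A = pi*(D/2)^2.
A = pi*(0.29541/2)^2 = 0.06853940 m^2
Q = 0.06853940 * 0.76459 = 0.052405 m^3/s
Therefore the volumetric flow rate Q = 0.052405 m^3/s.


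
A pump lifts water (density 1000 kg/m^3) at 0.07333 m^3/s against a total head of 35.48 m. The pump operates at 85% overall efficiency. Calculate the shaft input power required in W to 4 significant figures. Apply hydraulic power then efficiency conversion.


Approach: apply hydraulic power then efficiency conversion, P = rho*g*Q*H; P_in = P/eta.
Step 1 — hydraulic power (P = rho*g*Q*H):
  P = 1000 * 9.81 * 0.07333 * 35.48 = 25523.2 W
Step 2 — input power: P_in = P/eta = 25523.2 / 0.85 = 30030 W
Therefore the shaft input power required = 30030 W.


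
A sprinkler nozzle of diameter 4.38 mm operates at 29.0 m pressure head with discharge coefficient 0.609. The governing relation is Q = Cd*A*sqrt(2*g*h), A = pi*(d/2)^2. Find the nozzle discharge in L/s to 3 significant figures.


A = pi*(4.38e-3/2)^2 = 1.5067e-05 m^2
Q = 0.609 * 1.5067e-05 * sqrt(2*9.81*29.0) * 1000 = 0.219 L/s
Therefore the nozzle discharge = 0.219 L/s.


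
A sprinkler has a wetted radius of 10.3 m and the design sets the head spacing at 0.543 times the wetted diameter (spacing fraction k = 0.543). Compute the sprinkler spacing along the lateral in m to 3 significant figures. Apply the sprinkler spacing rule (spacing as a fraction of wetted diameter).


Approach: apply the sprinkler spacing rule (spacing as a fraction of wetted diameter), S = k*(2*R).
S = 0.543 * (2 * 10.3) = 11.2 m
Therefore the sprinkler spacing along the lateral = 11.2 m.


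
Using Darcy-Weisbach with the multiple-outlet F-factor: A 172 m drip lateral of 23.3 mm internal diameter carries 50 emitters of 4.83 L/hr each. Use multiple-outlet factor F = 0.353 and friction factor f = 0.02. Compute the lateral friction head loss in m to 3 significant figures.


Approach: apply Darcy-Weisbach with the multiple-outlet F-factor, Q = n*q/(3600*1000) m^3/s; v = Q/A; hf = F*f*(L/D)*(v^2/(2g)).
Q = 50*4.83/(3600*1000) = 6.7083e-05 m^3/s
A = pi*(23.3e-3/2)^2 = 4.2638e-04 m^2, so v = Q/A = 0.15733 m/s
hf = 0.353*0.02*(172/0.0233)*(0.15733^2/(2*9.81)) = 0.0658 m
Therefore the lateral friction head loss = 0.0658 m.


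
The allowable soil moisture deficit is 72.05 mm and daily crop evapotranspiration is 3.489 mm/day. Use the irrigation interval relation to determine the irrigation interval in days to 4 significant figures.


Approach: apply the irrigation interval relation, interval = SMD / ETc.
interval = 72.05 / 3.489 = 20.65 days
Therefore the irrigation interval = 20.65 days.


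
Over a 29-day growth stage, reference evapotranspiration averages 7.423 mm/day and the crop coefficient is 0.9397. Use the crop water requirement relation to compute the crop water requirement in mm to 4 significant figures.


Approach: apply the crop water requirement relation, CWR = ET0 * Kc * days.
CWR = 7.423 * 0.9397 * 29 = 202.3 mm
Therefore the crop water requirement = 202.3 mm.


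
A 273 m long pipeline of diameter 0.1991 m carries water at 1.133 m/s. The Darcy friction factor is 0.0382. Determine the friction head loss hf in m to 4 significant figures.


Approach: apply the Darcy-Weisbach equation, hf = f*(L/D)*(v^2/(2g)).
hf = 0.0382 * (273/0.1991) * (1.133^2 / (2*9.81))
hf = 3.427 m
Therefore the friction head loss hf = 3.427 m.


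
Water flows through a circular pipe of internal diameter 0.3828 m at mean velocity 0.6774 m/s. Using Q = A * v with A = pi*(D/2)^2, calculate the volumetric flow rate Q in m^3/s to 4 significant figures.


A = pi*(0.3828/2)^2 = 0.115089 m^2
Q = 0.115089 * 0.6774 = 0.07796 m^3/s
Therefore the volumetric flow rate Q = 0.07796 m^3/s.


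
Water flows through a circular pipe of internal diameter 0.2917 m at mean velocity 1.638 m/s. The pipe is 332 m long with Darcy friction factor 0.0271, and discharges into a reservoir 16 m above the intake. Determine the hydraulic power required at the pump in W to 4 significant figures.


Approach: apply continuity + Darcy-Weisbach + hydraulic power, Q = A*v; hf = f*(L/D)*(v^2/(2g)); H = static + hf; P = rho*g*Q*H.
Step 1 — flow rate (continuity, Q = A*v):
  A = pi*(0.2917/2)^2 = 0.0668287 m^2
  Q = 0.0668287 * 1.638 = 0.109465 m^3/s
Step 2 — friction head loss (Darcy-Weisbach):
  hf = 0.0271 * (332/0.2917) * (1.638^2 / (2*9.81))
  hf = 4.21793 m
Step 3 — total head: H = 16 + 4.21793 = 20.2179 m
Step 4 — hydraulic power (P = rho*g*Q*H):
  P = 1000 * 9.81 * 0.109465 * 20.2179 = 21710 W
Therefore the hydraulic power required at the pump = 21710 W.


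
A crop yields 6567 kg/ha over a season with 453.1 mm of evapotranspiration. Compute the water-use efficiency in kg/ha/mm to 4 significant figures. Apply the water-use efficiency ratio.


Approach: apply the water-use efficiency ratio, WUE = yield/ET.
WUE = 6567 / 453.1 = 14.49 kg/ha/mm
Therefore the water-use efficiency = 14.49 kg/ha/mm.


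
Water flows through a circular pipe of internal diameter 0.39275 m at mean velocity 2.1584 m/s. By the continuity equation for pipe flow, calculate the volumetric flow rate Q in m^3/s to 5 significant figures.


Approach: apply the continuity equation for pipe flow, Q = A * v with A = pi*(D/2)^2.
A = pi*(0.39275/2)^2 = 0.1211497 m^2
Q = 0.1211497 * 2.1584 = 0.26149 m^3/s
Therefore the volumetric flow rate Q = 0.26149 m^3/s.


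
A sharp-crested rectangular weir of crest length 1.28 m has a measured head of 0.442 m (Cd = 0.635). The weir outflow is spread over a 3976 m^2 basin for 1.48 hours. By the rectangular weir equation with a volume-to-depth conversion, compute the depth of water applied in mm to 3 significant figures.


Approach: apply the rectangular weir equation with a volume-to-depth conversion, Q = (2/3)*Cd*L*sqrt(2g)*H^1.5; d = Q*t/A * 1000.
Step 1 — weir discharge:
  Q = (2/3)*0.635*1.28*sqrt(2*9.81)*0.442^1.5 = 0.70530 m^3/s
Step 2 — volume: V = 0.70530 * 1.48*3600 = 3757.9 m^3
Step 3 — depth: d = V/A * 1000 = 3757.9/3976 * 1000 = 945 mm
Therefore the depth of water applied = 945 mm.


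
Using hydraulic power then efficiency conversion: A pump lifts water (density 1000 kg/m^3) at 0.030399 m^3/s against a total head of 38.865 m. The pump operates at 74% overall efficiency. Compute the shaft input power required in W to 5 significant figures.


Approach: apply hydraulic power then efficiency conversion, P = rho*g*Q*H; P_in = P/eta.
Step 1 — hydraulic power (P = rho*g*Q*H):
  P = 1000 * 9.81 * 0.030399 * 38.865 = 11590.09 W
Step 2 — input power: P_in = P/eta = 11590.09 / 0.74 = 15662 W
Therefore the shaft input power required = 15662 W.


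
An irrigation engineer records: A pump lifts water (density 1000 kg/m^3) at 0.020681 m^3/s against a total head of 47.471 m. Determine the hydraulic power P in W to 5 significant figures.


Approach: apply the hydraulic power relation, P = rho*g*Q*H.
P = 1000 * 9.81 * 0.020681 * 47.471 = 9630.9 W
Therefore the hydraulic power P = 9630.9 W.


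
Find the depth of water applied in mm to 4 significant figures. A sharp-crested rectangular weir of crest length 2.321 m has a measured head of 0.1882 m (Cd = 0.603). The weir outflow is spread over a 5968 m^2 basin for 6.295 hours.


Approach: apply the rectangular weir equation with a volume-to-depth conversion, Q = (2/3)*Cd*L*sqrt(2g)*H^1.5; d = Q*t/A * 1000.
Step 1 — weir discharge:
  Q = (2/3)*0.603*2.321*sqrt(2*9.81)*0.1882^1.5 = 0.337427 m^3/s
Step 2 — volume: V = 0.337427 * 6.295*3600 = 7646.78 m^3
Step 3 — depth: d = V/A * 1000 = 7646.78/5968 * 1000 = 1281 mm
Therefore the depth of water applied = 1281 mm.


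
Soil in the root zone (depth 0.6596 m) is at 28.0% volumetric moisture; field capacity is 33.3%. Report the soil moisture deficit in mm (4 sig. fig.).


Approach: apply the soil moisture deficit relation, SMD = (FC - theta)/100 * depth * 1000.
SMD = (33.3 - 28.0)/100 * 0.6596 * 1000 = 34.96 mm
Therefore the soil moisture deficit = 34.96 mm.


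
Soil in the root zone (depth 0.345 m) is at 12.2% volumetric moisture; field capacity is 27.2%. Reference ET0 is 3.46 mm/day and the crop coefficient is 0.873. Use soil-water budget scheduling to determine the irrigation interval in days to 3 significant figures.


Approach: apply soil-water budget scheduling, SMD = (FC-theta)/100*depth*1000; ETc = ET0*Kc; interval = SMD/ETc.
Step 1 — soil moisture deficit:
  SMD = (27.2 - 12.2)/100 * 0.345 * 1000 = 51.750 mm
Step 2 — daily crop ET (ETc = ET0*Kc):
  ETc = 3.46 * 0.873 = 3.0206 mm/day
Step 3 — irrigation interval (SMD/ETc):
  interval = 51.750 / 3.0206 = 17.1 days
Therefore the irrigation interval = 17.1 days.


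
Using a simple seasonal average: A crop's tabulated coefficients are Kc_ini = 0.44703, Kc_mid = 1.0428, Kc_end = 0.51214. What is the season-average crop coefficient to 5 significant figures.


Approach: apply a simple seasonal average, Kc_avg = (Kc_ini + Kc_mid + Kc_end)/3.
Kc_avg = (0.44703 + 1.0428 + 0.51214)/3 = 0.66732
Therefore the season-average crop coefficient = 0.66732.


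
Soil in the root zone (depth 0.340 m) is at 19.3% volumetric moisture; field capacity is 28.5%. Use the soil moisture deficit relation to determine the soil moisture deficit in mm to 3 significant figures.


Approach: apply the soil moisture deficit relation, SMD = (FC - theta)/100 * depth * 1000.
SMD = (28.5 - 19.3)/100 * 0.340 * 1000 = 31.3 mm
Therefore the soil moisture deficit = 31.3 mm.


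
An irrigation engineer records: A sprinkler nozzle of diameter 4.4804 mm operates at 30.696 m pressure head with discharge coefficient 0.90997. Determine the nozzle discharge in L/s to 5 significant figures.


Approach: apply the orifice equation, Q = Cd*A*sqrt(2*g*h), A = pi*(d/2)^2.
A = pi*(4.4804e-3/2)^2 = 1.576607e-05 m^2
Q = 0.90997 * 1.576607e-05 * sqrt(2*9.81*30.696) * 1000 = 0.35208 L/s
Therefore the nozzle discharge = 0.35208 L/s.


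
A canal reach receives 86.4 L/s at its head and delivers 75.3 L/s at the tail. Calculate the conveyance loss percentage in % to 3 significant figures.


Approach: apply the conveyance loss ratio, loss% = ((Q_head - Q_tail)/Q_head)*100.
loss = ((86.4 - 75.3)/86.4)*100 = 12.8 %
Therefore the conveyance loss percentage = 12.8 %.


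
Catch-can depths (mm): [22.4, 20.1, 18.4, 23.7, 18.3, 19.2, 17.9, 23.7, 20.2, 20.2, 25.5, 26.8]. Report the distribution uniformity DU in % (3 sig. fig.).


Approach: apply the low-quarter distribution uniformity, DU = (mean of lowest quarter of readings / overall mean)*100.
sorted lowest 3 of 12: [17.9, 18.3, 18.4] -> mean = 18.200 mm
overall mean = 21.367 mm
DU = (18.200/21.367)*100 = 85.2 %
Therefore the distribution uniformity DU = 85.2 %.


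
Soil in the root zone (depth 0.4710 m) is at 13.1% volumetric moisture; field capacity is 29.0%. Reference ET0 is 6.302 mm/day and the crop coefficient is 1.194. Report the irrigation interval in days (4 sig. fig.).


Approach: apply soil-water budget scheduling, SMD = (FC-theta)/100*depth*1000; ETc = ET0*Kc; interval = SMD/ETc.
Step 1 — soil moisture deficit:
  SMD = (29.0 - 13.1)/100 * 0.4710 * 1000 = 74.8890 mm
Step 2 — daily crop ET (ETc = ET0*Kc):
  ETc = 6.302 * 1.194 = 7.52459 mm/day
Step 3 — irrigation interval (SMD/ETc):
  interval = 74.8890 / 7.52459 = 9.953 days
Therefore the irrigation interval = 9.953 days.


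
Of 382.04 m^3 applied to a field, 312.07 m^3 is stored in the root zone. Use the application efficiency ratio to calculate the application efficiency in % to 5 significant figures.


Approach: apply the application efficiency ratio, Ea = (stored/applied)*100.
Ea = (312.07/382.04)*100 = 81.685 %
Therefore the application efficiency = 81.685 %.


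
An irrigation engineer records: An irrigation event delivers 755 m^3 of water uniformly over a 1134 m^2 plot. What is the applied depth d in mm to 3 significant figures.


Approach: apply depth from volume over area, d = (V/A)*1000.
d = (755 / 1134) * 1000 = 666 mm
Therefore the applied depth d = 666 mm.


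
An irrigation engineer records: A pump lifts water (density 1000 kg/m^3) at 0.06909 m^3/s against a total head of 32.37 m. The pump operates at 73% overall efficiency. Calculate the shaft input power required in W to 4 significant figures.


Approach: apply hydraulic power then efficiency conversion, P = rho*g*Q*H; P_in = P/eta.
Step 1 — hydraulic power (P = rho*g*Q*H):
  P = 1000 * 9.81 * 0.06909 * 32.37 = 21939.5 W
Step 2 — input power: P_in = P/eta = 21939.5 / 0.73 = 30050 W
Therefore the shaft input power required = 30050 W.


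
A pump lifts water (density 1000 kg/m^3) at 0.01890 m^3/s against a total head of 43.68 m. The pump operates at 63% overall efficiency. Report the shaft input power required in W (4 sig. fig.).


Approach: apply hydraulic power then efficiency conversion, P = rho*g*Q*H; P_in = P/eta.
Step 1 — hydraulic power (P = rho*g*Q*H):
  P = 1000 * 9.81 * 0.01890 * 43.68 = 8098.67 W
Step 2 — input power: P_in = P/eta = 8098.67 / 0.63 = 12860 W
Therefore the shaft input power required = 12860 W.


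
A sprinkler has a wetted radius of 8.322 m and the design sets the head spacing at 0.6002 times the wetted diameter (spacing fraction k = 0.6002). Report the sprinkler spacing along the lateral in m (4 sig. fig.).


Approach: apply the sprinkler spacing rule (spacing as a fraction of wetted diameter), S = k*(2*R).
S = 0.6002 * (2 * 8.322) = 9.990 m
Therefore the sprinkler spacing along the lateral = 9.990 m.


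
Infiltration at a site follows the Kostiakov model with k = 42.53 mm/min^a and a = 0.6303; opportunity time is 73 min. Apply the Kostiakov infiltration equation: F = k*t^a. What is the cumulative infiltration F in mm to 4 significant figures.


F = 42.53 * 73^0.6303 = 635.5 mm
Therefore the cumulative infiltration F = 635.5 mm.


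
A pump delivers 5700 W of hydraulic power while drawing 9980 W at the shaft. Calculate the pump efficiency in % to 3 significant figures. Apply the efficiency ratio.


Approach: apply the efficiency ratio, eta = (P_out/P_in)*100.
eta = (5700 / 9980) * 100 = 57.1 %
Therefore the pump efficiency = 57.1 %.


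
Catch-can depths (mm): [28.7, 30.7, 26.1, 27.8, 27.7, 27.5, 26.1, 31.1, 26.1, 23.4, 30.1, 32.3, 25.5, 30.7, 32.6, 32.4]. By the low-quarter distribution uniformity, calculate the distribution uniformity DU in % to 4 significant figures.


Approach: apply the low-quarter distribution uniformity, DU = (mean of lowest quarter of readings / overall mean)*100.
sorted lowest 4 of 16: [23.4, 25.5, 26.1, 26.1] -> mean = 25.2750 mm
overall mean = 28.6750 mm
DU = (25.2750/28.6750)*100 = 88.14 %
Therefore the distribution uniformity DU = 88.14 %.


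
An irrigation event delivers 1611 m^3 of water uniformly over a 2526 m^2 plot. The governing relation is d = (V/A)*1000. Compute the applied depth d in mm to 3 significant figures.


d = (1611 / 2526) * 1000 = 638 mm
Therefore the applied depth d = 638 mm.


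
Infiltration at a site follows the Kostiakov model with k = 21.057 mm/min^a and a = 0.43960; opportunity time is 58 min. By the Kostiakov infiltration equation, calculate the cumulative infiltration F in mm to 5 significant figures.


Approach: apply the Kostiakov infiltration equation, F = k*t^a.
F = 21.057 * 58^0.43960 = 125.49 mm
Therefore the cumulative infiltration F = 125.49 mm.


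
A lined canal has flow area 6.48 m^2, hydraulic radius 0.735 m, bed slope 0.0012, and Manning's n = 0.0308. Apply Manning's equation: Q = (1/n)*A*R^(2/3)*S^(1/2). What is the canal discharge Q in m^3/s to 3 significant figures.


Q = (1/0.0308) * 6.48 * 0.735^(2/3) * 0.0012^(1/2) = 5.94 m^3/s
Therefore the canal discharge Q = 5.94 m^3/s.


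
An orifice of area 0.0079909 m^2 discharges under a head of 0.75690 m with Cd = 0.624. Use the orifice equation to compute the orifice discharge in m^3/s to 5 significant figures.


Approach: apply the orifice equation, Q = Cd*A*sqrt(2*g*h).
Q = 0.624 * 0.0079909 * sqrt(2*9.81*0.75690) = 0.019215 m^3/s
Therefore the orifice discharge = 0.019215 m^3/s.


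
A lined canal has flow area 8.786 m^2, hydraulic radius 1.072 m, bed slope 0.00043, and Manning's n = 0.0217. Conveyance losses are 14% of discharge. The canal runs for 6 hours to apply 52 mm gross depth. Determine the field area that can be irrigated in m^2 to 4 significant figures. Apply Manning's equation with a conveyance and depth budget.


Approach: apply Manning's equation with a conveyance and depth budget, Q = (1/n)*A*R^(2/3)*S^(1/2); Q_field = Q*(1-loss); Area = Q_field*t/(d/1000).
Step 1 — canal discharge (Manning's equation):
  Q = (1/0.0217) * 8.786 * 1.072^(2/3) * 0.00043^(1/2) = 8.79418 m^3/s
Step 2 — delivered flow: Q_field = 8.79418*(1 - 14/100) = 7.56300 m^3/s
Step 3 — volume delivered: V = 7.56300 * 6*3600 = 163361 m^3
Step 4 — area served: A = V / (depth/1000) = 163361 / 0.052 = 3142000 m^2
Therefore the field area that can be irrigated = 3142000 m^2.


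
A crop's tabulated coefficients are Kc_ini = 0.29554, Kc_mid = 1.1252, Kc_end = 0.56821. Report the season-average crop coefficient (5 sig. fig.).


Approach: apply a simple seasonal average, Kc_avg = (Kc_ini + Kc_mid + Kc_end)/3.
Kc_avg = (0.29554 + 1.1252 + 0.56821)/3 = 0.66298
Therefore the season-average crop coefficient = 0.66298.


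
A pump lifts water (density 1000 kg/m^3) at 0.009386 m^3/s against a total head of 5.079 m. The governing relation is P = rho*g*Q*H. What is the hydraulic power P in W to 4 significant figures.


P = 1000 * 9.81 * 0.009386 * 5.079 = 467.7 W
Therefore the hydraulic power P = 467.7 W.


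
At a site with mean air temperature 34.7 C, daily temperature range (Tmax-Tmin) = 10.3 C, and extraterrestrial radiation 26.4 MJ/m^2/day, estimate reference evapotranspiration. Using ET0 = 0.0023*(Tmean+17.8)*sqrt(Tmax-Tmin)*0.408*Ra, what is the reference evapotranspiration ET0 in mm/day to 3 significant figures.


ET0 = 0.0023*(34.7+17.8)*sqrt(10.3)*0.408*26.4 = 4.17 mm/day
Therefore the reference evapotranspiration ET0 = 4.17 mm/day.


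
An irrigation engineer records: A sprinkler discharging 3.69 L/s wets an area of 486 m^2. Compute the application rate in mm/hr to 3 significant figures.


Approach: apply the application rate relation, rate = (Q/A)*3600.
rate = (3.69 / 486) * 3600 = 27.3 mm/hr
Therefore the application rate = 27.3 mm/hr.


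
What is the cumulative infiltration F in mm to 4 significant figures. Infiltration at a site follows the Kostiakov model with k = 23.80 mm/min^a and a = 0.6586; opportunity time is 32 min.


Approach: apply the Kostiakov infiltration equation, F = k*t^a.
F = 23.80 * 32^0.6586 = 233.3 mm
Therefore the cumulative infiltration F = 233.3 mm.


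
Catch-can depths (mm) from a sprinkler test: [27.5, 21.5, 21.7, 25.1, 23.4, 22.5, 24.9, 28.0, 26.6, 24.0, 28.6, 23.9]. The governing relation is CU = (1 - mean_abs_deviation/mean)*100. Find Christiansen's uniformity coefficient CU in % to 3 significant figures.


mean = 24.808 mm
mean |d_i - mean| = 1.9750 mm
CU = (1 - 1.9750/24.808)*100 = 92.0 %
Therefore Christiansen's uniformity coefficient CU = 92.0 %.


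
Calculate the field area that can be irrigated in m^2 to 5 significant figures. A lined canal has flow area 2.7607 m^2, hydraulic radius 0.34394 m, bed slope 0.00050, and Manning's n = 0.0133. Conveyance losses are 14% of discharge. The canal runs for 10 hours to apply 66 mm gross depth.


Approach: apply Manning's equation with a conveyance and depth budget, Q = (1/n)*A*R^(2/3)*S^(1/2); Q_field = Q*(1-loss); Area = Q_field*t/(d/1000).
Step 1 — canal discharge (Manning's equation):
  Q = (1/0.0133) * 2.7607 * 0.34394^(2/3) * 0.00050^(1/2) = 2.278458 m^3/s
Step 2 — delivered flow: Q_field = 2.278458*(1 - 14/100) = 1.959474 m^3/s
Step 3 — volume delivered: V = 1.959474 * 10*3600 = 70541.06 m^3
Step 4 — area served: A = V / (depth/1000) = 70541.06 / 0.066 = 1068800 m^2
Therefore the field area that can be irrigated = 1068800 m^2.


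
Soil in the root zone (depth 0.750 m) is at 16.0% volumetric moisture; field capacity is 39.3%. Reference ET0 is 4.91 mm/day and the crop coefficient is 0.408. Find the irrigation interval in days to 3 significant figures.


Approach: apply soil-water budget scheduling, SMD = (FC-theta)/100*depth*1000; ETc = ET0*Kc; interval = SMD/ETc.
Step 1 — soil moisture deficit:
  SMD = (39.3 - 16.0)/100 * 0.750 * 1000 = 174.75 mm
Step 2 — daily crop ET (ETc = ET0*Kc):
  ETc = 4.91 * 0.408 = 2.0033 mm/day
Step 3 — irrigation interval (SMD/ETc):
  interval = 174.75 / 2.0033 = 87.2 days
Therefore the irrigation interval = 87.2 days.


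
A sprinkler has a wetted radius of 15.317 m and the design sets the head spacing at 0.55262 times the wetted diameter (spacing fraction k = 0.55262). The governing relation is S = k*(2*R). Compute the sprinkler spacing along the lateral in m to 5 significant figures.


S = 0.55262 * (2 * 15.317) = 16.929 m
Therefore the sprinkler spacing along the lateral = 16.929 m.


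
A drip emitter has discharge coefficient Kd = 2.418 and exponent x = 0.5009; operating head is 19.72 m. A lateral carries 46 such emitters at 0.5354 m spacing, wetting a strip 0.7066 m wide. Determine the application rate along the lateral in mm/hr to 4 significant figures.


Approach: apply the emitter equation with a lateral mass balance, q = Kd*h^x; Q = n*q; rate = Q/(n*spacing*width).
Step 1 — single emitter flow (q = Kd*h^x):
  q = 2.418 * 19.72^0.5009 = 10.7665 L/hr
Step 2 — total lateral flow: Q = 46 * 10.7665 = 495.260 L/hr
Step 3 — wetted area: A = 46 * 0.5354 * 0.7066 = 17.4024 m^2
Step 4 — application rate: Q/A = 495.260/17.4024 = 28.46 mm/hr
Therefore the application rate along the lateral = 28.46 mm/hr.


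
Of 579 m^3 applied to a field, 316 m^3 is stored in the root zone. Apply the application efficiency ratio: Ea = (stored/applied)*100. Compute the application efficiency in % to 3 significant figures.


Ea = (316/579)*100 = 54.6 %
Therefore the application efficiency = 54.6 %.


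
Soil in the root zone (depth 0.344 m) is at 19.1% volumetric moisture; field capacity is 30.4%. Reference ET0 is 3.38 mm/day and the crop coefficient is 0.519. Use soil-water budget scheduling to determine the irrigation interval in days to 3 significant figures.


Approach: apply soil-water budget scheduling, SMD = (FC-theta)/100*depth*1000; ETc = ET0*Kc; interval = SMD/ETc.
Step 1 — soil moisture deficit:
  SMD = (30.4 - 19.1)/100 * 0.344 * 1000 = 38.872 mm
Step 2 — daily crop ET (ETc = ET0*Kc):
  ETc = 3.38 * 0.519 = 1.7542 mm/day
Step 3 — irrigation interval (SMD/ETc):
  interval = 38.872 / 1.7542 = 22.2 days
Therefore the irrigation interval = 22.2 days.


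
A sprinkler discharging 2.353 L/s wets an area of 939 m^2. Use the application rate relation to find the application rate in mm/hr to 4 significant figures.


Approach: apply the application rate relation, rate = (Q/A)*3600.
rate = (2.353 / 939) * 3600 = 9.021 mm/hr
Therefore the application rate = 9.021 mm/hr.


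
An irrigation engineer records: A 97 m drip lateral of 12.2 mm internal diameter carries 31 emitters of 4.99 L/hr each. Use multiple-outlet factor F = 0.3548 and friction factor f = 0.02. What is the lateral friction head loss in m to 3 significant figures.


Approach: apply Darcy-Weisbach with the multiple-outlet F-factor, Q = n*q/(3600*1000) m^3/s; v = Q/A; hf = F*f*(L/D)*(v^2/(2g)).
Q = 31*4.99/(3600*1000) = 4.2969e-05 m^3/s
A = pi*(12.2e-3/2)^2 = 1.1690e-04 m^2, so v = Q/A = 0.36758 m/s
hf = 0.3548*0.02*(97/0.0122)*(0.36758^2/(2*9.81)) = 0.389 m
Therefore the lateral friction head loss = 0.389 m.


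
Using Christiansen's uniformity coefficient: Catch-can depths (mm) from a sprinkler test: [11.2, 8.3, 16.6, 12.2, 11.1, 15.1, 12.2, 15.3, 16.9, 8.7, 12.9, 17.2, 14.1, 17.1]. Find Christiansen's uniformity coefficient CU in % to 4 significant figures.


Approach: apply Christiansen's uniformity coefficient, CU = (1 - mean_abs_deviation/mean)*100.
mean = 13.4929 mm
mean |d_i - mean| = 2.55000 mm
CU = (1 - 2.55000/13.4929)*100 = 81.10 %
Therefore Christiansen's uniformity coefficient CU = 81.10 %.


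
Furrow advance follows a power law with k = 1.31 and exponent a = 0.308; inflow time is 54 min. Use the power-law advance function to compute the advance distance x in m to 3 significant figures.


Approach: apply the power-law advance function, x = k*t^a.
x = 1.31 * 54^0.308 = 4.48 m
Therefore the advance distance x = 4.48 m.


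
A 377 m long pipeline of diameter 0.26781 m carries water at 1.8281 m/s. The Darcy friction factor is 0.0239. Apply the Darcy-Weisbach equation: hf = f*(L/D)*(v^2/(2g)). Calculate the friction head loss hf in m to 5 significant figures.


hf = 0.0239 * (377/0.26781) * (1.8281^2 / (2*9.81))
hf = 5.7308 m
Therefore the friction head loss hf = 5.7308 m.


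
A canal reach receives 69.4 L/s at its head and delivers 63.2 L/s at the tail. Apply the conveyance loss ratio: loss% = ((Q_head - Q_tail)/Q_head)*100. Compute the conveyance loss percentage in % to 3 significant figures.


loss = ((69.4 - 63.2)/69.4)*100 = 8.93 %
Therefore the conveyance loss percentage = 8.93 %.


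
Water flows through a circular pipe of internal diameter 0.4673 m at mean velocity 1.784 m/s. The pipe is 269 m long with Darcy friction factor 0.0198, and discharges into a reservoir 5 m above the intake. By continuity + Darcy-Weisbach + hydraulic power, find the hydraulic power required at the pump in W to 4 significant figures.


Approach: apply continuity + Darcy-Weisbach + hydraulic power, Q = A*v; hf = f*(L/D)*(v^2/(2g)); H = static + hf; P = rho*g*Q*H.
Step 1 — flow rate (continuity, Q = A*v):
  A = pi*(0.4673/2)^2 = 0.171507 m^2
  Q = 0.171507 * 1.784 = 0.305968 m^3/s
Step 2 — friction head loss (Darcy-Weisbach):
  hf = 0.0198 * (269/0.4673) * (1.784^2 / (2*9.81))
  hf = 1.84890 m
Step 3 — total head: H = 5 + 1.84890 = 6.84890 m
Step 4 — hydraulic power (P = rho*g*Q*H):
  P = 1000 * 9.81 * 0.305968 * 6.84890 = 20560 W
Therefore the hydraulic power required at the pump = 20560 W.


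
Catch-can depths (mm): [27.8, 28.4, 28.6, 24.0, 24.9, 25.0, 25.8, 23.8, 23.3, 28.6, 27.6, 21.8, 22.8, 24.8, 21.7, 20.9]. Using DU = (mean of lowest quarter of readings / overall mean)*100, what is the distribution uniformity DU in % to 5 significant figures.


sorted lowest 4 of 16: [20.9, 21.7, 21.8, 22.8] -> mean = 21.80000 mm
overall mean = 24.98750 mm
DU = (21.80000/24.98750)*100 = 87.244 %
Therefore the distribution uniformity DU = 87.244 %.


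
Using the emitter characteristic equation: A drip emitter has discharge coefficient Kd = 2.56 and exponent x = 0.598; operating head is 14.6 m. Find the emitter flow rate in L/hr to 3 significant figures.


Approach: apply the emitter characteristic equation, q = Kd * h^x.
q = 2.56 * 14.6^0.598 = 12.7 L/hr
Therefore the emitter flow rate = 12.7 L/hr.


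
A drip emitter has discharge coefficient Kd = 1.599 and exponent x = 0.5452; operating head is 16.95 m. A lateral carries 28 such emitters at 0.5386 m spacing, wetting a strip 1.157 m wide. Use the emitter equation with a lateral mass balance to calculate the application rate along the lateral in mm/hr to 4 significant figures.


Approach: apply the emitter equation with a lateral mass balance, q = Kd*h^x; Q = n*q; rate = Q/(n*spacing*width).
Step 1 — single emitter flow (q = Kd*h^x):
  q = 1.599 * 16.95^0.5452 = 7.48155 L/hr
Step 2 — total lateral flow: Q = 28 * 7.48155 = 209.483 L/hr
Step 3 — wetted area: A = 28 * 0.5386 * 1.157 = 17.4485 m^2
Step 4 — application rate: Q/A = 209.483/17.4485 = 12.01 mm/hr
Therefore the application rate along the lateral = 12.01 mm/hr.


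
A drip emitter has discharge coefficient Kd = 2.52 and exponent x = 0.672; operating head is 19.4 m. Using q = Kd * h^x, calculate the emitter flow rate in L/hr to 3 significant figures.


q = 2.52 * 19.4^0.672 = 18.5 L/hr
Therefore the emitter flow rate = 18.5 L/hr.


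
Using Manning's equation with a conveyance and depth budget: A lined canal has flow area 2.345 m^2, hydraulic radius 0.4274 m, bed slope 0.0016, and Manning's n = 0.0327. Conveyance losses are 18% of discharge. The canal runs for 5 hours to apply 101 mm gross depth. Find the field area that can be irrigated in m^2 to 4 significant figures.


Approach: apply Manning's equation with a conveyance and depth budget, Q = (1/n)*A*R^(2/3)*S^(1/2); Q_field = Q*(1-loss); Area = Q_field*t/(d/1000).
Step 1 — canal discharge (Manning's equation):
  Q = (1/0.0327) * 2.345 * 0.4274^(2/3) * 0.0016^(1/2) = 1.62759 m^3/s
Step 2 — delivered flow: Q_field = 1.62759*(1 - 18/100) = 1.33462 m^3/s
Step 3 — volume delivered: V = 1.33462 * 5*3600 = 24023.2 m^3
Step 4 — area served: A = V / (depth/1000) = 24023.2 / 0.101 = 237900 m^2
Therefore the field area that can be irrigated = 237900 m^2.


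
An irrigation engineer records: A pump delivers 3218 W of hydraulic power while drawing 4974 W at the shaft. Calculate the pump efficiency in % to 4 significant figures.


Approach: apply the efficiency ratio, eta = (P_out/P_in)*100.
eta = (3218 / 4974) * 100 = 64.70 %
Therefore the pump efficiency = 64.70 %.


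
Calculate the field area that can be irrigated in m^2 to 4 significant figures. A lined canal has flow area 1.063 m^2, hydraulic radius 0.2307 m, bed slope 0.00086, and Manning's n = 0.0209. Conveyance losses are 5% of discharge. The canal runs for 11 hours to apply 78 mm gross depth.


Approach: apply Manning's equation with a conveyance and depth budget, Q = (1/n)*A*R^(2/3)*S^(1/2); Q_field = Q*(1-loss); Area = Q_field*t/(d/1000).
Step 1 — canal discharge (Manning's equation):
  Q = (1/0.0209) * 1.063 * 0.2307^(2/3) * 0.00086^(1/2) = 0.561050 m^3/s
Step 2 — delivered flow: Q_field = 0.561050*(1 - 5/100) = 0.532997 m^3/s
Step 3 — volume delivered: V = 0.532997 * 11*3600 = 21106.7 m^3
Step 4 — area served: A = V / (depth/1000) = 21106.7 / 0.078 = 270600 m^2
Therefore the field area that can be irrigated = 270600 m^2.


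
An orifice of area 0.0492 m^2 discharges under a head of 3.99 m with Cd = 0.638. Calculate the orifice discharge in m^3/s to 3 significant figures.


Approach: apply the orifice equation, Q = Cd*A*sqrt(2*g*h).
Q = 0.638 * 0.0492 * sqrt(2*9.81*3.99) = 0.278 m^3/s
Therefore the orifice discharge = 0.278 m^3/s.


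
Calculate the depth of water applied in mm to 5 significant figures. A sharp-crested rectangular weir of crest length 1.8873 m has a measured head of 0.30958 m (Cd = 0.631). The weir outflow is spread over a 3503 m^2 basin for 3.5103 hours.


Approach: apply the rectangular weir equation with a volume-to-depth conversion, Q = (2/3)*Cd*L*sqrt(2g)*H^1.5; d = Q*t/A * 1000.
Step 1 — weir discharge:
  Q = (2/3)*0.631*1.8873*sqrt(2*9.81)*0.30958^1.5 = 0.6057423 m^3/s
Step 2 — volume: V = 0.6057423 * 3.5103*3600 = 7654.814 m^3
Step 3 — depth: d = V/A * 1000 = 7654.814/3503 * 1000 = 2185.2 mm
Therefore the depth of water applied = 2185.2 mm.


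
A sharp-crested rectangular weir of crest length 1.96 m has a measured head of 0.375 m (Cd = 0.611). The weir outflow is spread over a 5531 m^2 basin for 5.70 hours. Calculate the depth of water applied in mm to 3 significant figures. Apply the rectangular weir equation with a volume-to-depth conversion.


Approach: apply the rectangular weir equation with a volume-to-depth conversion, Q = (2/3)*Cd*L*sqrt(2g)*H^1.5; d = Q*t/A * 1000.
Step 1 — weir discharge:
  Q = (2/3)*0.611*1.96*sqrt(2*9.81)*0.375^1.5 = 0.81209 m^3/s
Step 2 — volume: V = 0.81209 * 5.70*3600 = 16664 m^3
Step 3 — depth: d = V/A * 1000 = 16664/5531 * 1000 = 3010 mm
Therefore the depth of water applied = 3010 mm.


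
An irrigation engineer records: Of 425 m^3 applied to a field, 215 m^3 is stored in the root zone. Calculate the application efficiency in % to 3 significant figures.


Approach: apply the application efficiency ratio, Ea = (stored/applied)*100.
Ea = (215/425)*100 = 50.6 %
Therefore the application efficiency = 50.6 %.


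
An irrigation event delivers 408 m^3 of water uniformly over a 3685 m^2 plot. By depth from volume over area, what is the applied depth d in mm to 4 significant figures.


Approach: apply depth from volume over area, d = (V/A)*1000.
d = (408 / 3685) * 1000 = 110.7 mm
Therefore the applied depth d = 110.7 mm.


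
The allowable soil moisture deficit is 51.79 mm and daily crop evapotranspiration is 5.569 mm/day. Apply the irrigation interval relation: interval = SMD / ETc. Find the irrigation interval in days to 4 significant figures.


interval = 51.79 / 5.569 = 9.300 days
Therefore the irrigation interval = 9.300 days.


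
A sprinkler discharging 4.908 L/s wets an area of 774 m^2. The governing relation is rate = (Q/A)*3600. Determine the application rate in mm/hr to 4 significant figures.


rate = (4.908 / 774) * 3600 = 22.83 mm/hr
Therefore the application rate = 22.83 mm/hr.


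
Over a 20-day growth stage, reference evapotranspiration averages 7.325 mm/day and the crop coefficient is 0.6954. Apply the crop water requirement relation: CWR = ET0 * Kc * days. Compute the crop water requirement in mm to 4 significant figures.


CWR = 7.325 * 0.6954 * 20 = 101.9 mm
Therefore the crop water requirement = 101.9 mm.


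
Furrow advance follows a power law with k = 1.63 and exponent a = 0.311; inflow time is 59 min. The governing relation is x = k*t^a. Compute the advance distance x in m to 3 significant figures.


x = 1.63 * 59^0.311 = 5.79 m
Therefore the advance distance x = 5.79 m.


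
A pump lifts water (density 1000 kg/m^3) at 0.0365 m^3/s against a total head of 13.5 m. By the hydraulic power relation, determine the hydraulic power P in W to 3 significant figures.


Approach: apply the hydraulic power relation, P = rho*g*Q*H.
P = 1000 * 9.81 * 0.0365 * 13.5 = 4830 W
Therefore the hydraulic power P = 4830 W.


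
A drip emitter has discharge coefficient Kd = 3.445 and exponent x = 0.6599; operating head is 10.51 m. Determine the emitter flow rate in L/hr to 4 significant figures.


Approach: apply the emitter characteristic equation, q = Kd * h^x.
q = 3.445 * 10.51^0.6599 = 16.27 L/hr
Therefore the emitter flow rate = 16.27 L/hr.


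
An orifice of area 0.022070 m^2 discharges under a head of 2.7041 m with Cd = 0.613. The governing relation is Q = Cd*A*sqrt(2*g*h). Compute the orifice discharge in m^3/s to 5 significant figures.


Q = 0.613 * 0.022070 * sqrt(2*9.81*2.7041) = 0.098543 m^3/s
Therefore the orifice discharge = 0.098543 m^3/s.


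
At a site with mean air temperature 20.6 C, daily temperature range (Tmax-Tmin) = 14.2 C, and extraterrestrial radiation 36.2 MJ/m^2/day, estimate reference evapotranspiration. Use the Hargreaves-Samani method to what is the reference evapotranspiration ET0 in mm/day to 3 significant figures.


Approach: apply the Hargreaves-Samani method, ET0 = 0.0023*(Tmean+17.8)*sqrt(Tmax-Tmin)*0.408*Ra.
ET0 = 0.0023*(20.6+17.8)*sqrt(14.2)*0.408*36.2 = 4.92 mm/day
Therefore the reference evapotranspiration ET0 = 4.92 mm/day.


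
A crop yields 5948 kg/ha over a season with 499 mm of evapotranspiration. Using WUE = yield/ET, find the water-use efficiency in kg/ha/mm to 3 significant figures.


WUE = 5948 / 499 = 11.9 kg/ha/mm
Therefore the water-use efficiency = 11.9 kg/ha/mm.


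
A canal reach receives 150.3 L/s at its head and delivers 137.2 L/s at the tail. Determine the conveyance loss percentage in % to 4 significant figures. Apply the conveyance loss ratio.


Approach: apply the conveyance loss ratio, loss% = ((Q_head - Q_tail)/Q_head)*100.
loss = ((150.3 - 137.2)/150.3)*100 = 8.716 %
Therefore the conveyance loss percentage = 8.716 %.


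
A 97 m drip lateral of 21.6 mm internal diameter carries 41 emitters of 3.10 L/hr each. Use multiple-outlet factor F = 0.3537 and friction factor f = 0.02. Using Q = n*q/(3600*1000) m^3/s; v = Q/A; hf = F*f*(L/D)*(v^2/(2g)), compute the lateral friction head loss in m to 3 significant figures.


Q = 41*3.10/(3600*1000) = 3.5306e-05 m^3/s
A = pi*(21.6e-3/2)^2 = 3.6644e-04 m^2, so v = Q/A = 0.096349 m/s
hf = 0.3537*0.02*(97/0.0216)*(0.096349^2/(2*9.81)) = 0.0150 m
Therefore the lateral friction head loss = 0.0150 m.


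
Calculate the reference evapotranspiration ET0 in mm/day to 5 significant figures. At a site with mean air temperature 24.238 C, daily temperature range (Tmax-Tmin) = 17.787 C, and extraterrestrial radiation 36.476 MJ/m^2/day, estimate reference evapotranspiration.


Approach: apply the Hargreaves-Samani method, ET0 = 0.0023*(Tmean+17.8)*sqrt(Tmax-Tmin)*0.408*Ra.
ET0 = 0.0023*(24.238+17.8)*sqrt(17.787)*0.408*36.476 = 6.0686 mm/day
Therefore the reference evapotranspiration ET0 = 6.0686 mm/day.
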